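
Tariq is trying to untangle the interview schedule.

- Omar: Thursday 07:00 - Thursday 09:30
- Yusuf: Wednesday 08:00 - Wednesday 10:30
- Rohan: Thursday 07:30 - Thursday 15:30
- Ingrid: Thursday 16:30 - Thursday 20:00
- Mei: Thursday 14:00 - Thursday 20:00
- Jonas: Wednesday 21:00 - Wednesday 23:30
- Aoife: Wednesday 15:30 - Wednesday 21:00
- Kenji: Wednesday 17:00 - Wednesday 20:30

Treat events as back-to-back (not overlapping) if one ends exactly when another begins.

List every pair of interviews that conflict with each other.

Sorted by start: Yusuf, Aoife, Kenji, Jonas, Omar, Rohan, Mei, Ingrid.
Aoife starts after Yusuf ends, so nothing later overlaps Yusuf either.
Kenji starts before Aoife ends → Aoife and Kenji overlap.
Jonas starts exactly when Aoife ends (back-to-back, no overlap), so nothing later overlaps Aoife either.
Jonas starts after Kenji ends, so nothing later overlaps Kenji either.
Omar starts after Jonas ends, so nothing later overlaps Jonas either.
Rohan starts before Omar ends → Omar and Rohan overlap.
Mei starts after Omar ends, so nothing later overlaps Omar either.
Mei starts before Rohan ends → Rohan and Mei overlap.
Ingrid starts after Rohan ends.
Ingrid starts before Mei ends → Mei and Ingrid overlap.

Aoife & Kenji, Ingrid & Mei, Mei & Rohan, Omar & Rohan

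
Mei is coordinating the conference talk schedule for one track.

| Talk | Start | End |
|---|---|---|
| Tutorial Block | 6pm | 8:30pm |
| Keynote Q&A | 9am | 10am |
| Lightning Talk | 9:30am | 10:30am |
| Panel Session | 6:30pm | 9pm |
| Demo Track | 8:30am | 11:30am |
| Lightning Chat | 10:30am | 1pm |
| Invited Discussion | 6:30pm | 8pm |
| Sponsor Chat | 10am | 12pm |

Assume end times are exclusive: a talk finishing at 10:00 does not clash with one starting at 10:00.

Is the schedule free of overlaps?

Two intervals overlap when each starts before the other ends.
Sorted by start: Demo Track, Keynote Q&A, Lightning Talk, Sponsor Chat, Lightning Chat, Tutorial Block, Panel Session, Invited Discussion.
Keynote Q&A starts before Demo Track ends → Demo Track and Keynote Q&A overlap.
That's a conflict, so the schedule is not conflict-free.

No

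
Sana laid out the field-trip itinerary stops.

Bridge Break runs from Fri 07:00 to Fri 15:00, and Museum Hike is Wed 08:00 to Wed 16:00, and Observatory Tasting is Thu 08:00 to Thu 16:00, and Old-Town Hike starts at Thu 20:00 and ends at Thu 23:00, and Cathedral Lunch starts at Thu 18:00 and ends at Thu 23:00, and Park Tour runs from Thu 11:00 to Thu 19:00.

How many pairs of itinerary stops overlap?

3

Two intervals overlap when each starts before the other ends.
Sorted by start: Museum Hike, Observatory Tasting, Park Tour, Cathedral Lunch, Old-Town Hike, Bridge Break.
Observatory Tasting starts after Museum Hike ends, so nothing later overlaps Museum Hike either.
Park Tour starts before Observatory Tasting ends → Observatory Tasting and Park Tour overlap.
Cathedral Lunch starts after Observatory Tasting ends, so nothing later overlaps Observatory Tasting either.
Cathedral Lunch starts before Park Tour ends → Park Tour and Cathedral Lunch overlap.
Old-Town Hike starts after Park Tour ends, so nothing later overlaps Park Tour either.
Old-Town Hike starts before Cathedral Lunch ends → Cathedral Lunch and Old-Town Hike overlap.
Bridge Break starts after Cathedral Lunch ends.
Bridge Break starts after Old-Town Hike ends.
Overlapping pairs: Cathedral Lunch & Old-Town Hike, Cathedral Lunch & Park Tour, Observatory Tasting & Park Tour — 3 in total.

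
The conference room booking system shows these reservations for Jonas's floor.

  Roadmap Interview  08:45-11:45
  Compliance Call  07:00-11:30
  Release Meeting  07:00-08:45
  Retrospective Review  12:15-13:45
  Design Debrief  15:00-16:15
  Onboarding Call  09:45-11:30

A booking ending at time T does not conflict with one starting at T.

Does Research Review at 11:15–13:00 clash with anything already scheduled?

Yes — it overlaps Compliance Call, Onboarding Call, Retrospective Review, Roadmap Interview

Release Meeting: ends 08:45 at or before Research Review starts 11:15 → clear.
Compliance Call: starts 07:00 before Research Review ends 13:00, and ends 11:30 after Research Review starts 11:15 → overlap.
Roadmap Interview: starts 08:45 before Research Review ends 13:00, and ends 11:45 after Research Review starts 11:15 → overlap.
Onboarding Call: starts 09:45 before Research Review ends 13:00, and ends 11:30 after Research Review starts 11:15 → overlap.
Retrospective Review: starts 12:15 before Research Review ends 13:00, and ends 13:45 after Research Review starts 11:15 → overlap.
Design Debrief: starts 15:00 at or after Research Review ends 13:00 → clear.
Research Review overlaps Compliance Call, Onboarding Call, Retrospective Review, Roadmap Interview.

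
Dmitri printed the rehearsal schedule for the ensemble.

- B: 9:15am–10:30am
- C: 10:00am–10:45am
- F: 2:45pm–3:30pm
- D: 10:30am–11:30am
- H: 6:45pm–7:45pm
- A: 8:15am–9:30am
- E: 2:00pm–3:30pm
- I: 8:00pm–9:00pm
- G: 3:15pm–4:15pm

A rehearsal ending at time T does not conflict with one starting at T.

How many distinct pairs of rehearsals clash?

6

Sorted by start: A, B, C, D, E, F, G, H, I.
B starts before A ends → A and B overlap.
C starts after A ends, so nothing later overlaps A either.
C starts before B ends → B and C overlap.
D starts exactly when B ends (back-to-back, no overlap), so nothing later overlaps B either.
D starts before C ends → C and D overlap.
E starts after C ends, so nothing later overlaps C either.
E starts after D ends, so nothing later overlaps D either.
F starts before E ends → E and F overlap.
G starts before E ends → E and G overlap.
H starts after E ends, so nothing later overlaps E either.
G starts before F ends → F and G overlap.
H starts after F ends, so nothing later overlaps F either.
H starts after G ends, so nothing later overlaps G either.
I starts after H ends.
Overlapping pairs: A & B, B & C, C & D, E & F, E & G, F & G — 6 in total.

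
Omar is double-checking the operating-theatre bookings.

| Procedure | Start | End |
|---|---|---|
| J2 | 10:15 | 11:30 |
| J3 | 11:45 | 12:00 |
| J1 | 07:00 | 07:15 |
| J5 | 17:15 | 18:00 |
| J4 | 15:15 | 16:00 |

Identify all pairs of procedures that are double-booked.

Sorted by start: J1, J2, J3, J4, J5.
J2 starts after J1 ends — done with J1.
J3 starts after J2 ends — done with J2.
J4 starts after J3 ends — done with J3.
J5 starts after J4 ends.

no overlapping pairs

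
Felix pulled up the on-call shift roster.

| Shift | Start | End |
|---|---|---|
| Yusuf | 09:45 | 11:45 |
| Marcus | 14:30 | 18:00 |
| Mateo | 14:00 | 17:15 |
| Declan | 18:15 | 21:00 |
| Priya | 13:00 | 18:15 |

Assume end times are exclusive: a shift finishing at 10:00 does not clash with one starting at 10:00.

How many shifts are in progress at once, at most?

Sweep the timeline, counting +1 at each start and −1 at each end (ends before starts at a tie):
09:45 start Yusuf → 1
11:45 end Yusuf → 0
13:00 start Priya → 1
14:00 start Mateo → 2
14:30 start Marcus → 3
17:15 end Mateo → 2
18:00 end Marcus → 1
18:15 end Priya → 0
18:15 start Declan → 1
21:00 end Declan → 0
Peak is 3, at 14:30 (Marcus, Mateo, Priya).

3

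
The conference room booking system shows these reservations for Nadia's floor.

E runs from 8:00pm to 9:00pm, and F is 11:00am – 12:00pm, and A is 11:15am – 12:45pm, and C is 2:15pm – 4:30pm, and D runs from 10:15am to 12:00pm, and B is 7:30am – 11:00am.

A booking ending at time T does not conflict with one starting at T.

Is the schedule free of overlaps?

Sorted by start: B, D, F, A, C, E.
D starts before B ends → B and D overlap.
That's a conflict, so the schedule is not conflict-free.

No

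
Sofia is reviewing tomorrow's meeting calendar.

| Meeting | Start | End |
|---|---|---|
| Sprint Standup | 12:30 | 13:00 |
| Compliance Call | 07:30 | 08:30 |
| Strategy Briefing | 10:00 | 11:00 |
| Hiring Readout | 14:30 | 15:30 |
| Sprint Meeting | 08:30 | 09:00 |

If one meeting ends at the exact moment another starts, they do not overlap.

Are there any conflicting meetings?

Two intervals overlap when each starts before the other ends.
Sorted by start: Compliance Call, Sprint Meeting, Strategy Briefing, Sprint Standup, Hiring Readout.
Sprint Meeting starts exactly when Compliance Call ends (back-to-back, no overlap), so Compliance Call has no further overlaps.
Strategy Briefing starts after Sprint Meeting ends, so Sprint Meeting has no further overlaps.
Sprint Standup starts after Strategy Briefing ends, so Strategy Briefing has no further overlaps.
Hiring Readout starts after Sprint Standup ends.
Every pair is clear; the schedule has no overlaps.

No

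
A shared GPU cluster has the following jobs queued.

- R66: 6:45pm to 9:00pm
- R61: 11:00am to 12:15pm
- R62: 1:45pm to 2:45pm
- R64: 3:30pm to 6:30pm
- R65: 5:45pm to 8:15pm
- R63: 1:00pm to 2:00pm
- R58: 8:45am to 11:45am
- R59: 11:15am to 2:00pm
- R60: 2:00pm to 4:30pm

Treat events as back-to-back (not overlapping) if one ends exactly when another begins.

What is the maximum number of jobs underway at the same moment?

3

Sort all start/end points and keep a running count:
8:45am start R58 → 1
11:00am start R61 → 2
11:15am start R59 → 3
11:45am end R58 → 2
12:15pm end R61 → 1
1:00pm start R63 → 2
1:45pm start R62 → 3
2:00pm end R59 → 2
2:00pm end R63 → 1
2:00pm start R60 → 2
2:45pm end R62 → 1
3:30pm start R64 → 2
4:30pm end R60 → 1
5:45pm start R65 → 2
6:30pm end R64 → 1
6:45pm start R66 → 2
8:15pm end R65 → 1
9:00pm end R66 → 0
Peak is 3, at 11:15am (R58, R59, R61).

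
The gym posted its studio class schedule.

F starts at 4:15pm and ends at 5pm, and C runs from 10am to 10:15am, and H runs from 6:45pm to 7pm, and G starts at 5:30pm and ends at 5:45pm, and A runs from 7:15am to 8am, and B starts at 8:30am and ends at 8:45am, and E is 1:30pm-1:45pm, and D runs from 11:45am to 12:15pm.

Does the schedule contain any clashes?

No

Sorted by start: A, B, C, D, E, F, G, H.
B starts after A ends; A is clear from here.
C starts after B ends; B is clear from here.
D starts after C ends; C is clear from here.
E starts after D ends; D is clear from here.
F starts after E ends; E is clear from here.
G starts after F ends; F is clear from here.
H starts after G ends.
Every pair is clear; the schedule has no overlaps.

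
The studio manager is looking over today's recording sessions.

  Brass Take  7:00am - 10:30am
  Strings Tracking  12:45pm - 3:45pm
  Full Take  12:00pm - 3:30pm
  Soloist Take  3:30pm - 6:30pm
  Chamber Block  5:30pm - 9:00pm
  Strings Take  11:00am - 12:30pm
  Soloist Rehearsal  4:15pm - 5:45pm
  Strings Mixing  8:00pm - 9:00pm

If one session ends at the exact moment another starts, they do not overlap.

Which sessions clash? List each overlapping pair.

Chamber Block & Soloist Rehearsal, Chamber Block & Soloist Take, Chamber Block & Strings Mixing, Full Take & Strings Take, Full Take & Strings Tracking, Soloist Rehearsal & Soloist Take, Soloist Take & Strings Tracking

Sorted by start: Brass Take, Strings Take, Full Take, Strings Tracking, Soloist Take, Soloist Rehearsal, Chamber Block, Strings Mixing.
Strings Take starts after Brass Take ends, so Brass Take has no further overlaps.
Full Take starts before Strings Take ends → Strings Take and Full Take overlap.
Strings Tracking starts after Strings Take ends, so Strings Take has no further overlaps.
Strings Tracking starts before Full Take ends → Full Take and Strings Tracking overlap.
Soloist Take starts exactly when Full Take ends (back-to-back, no overlap), so Full Take has no further overlaps.
Soloist Take starts before Strings Tracking ends → Strings Tracking and Soloist Take overlap.
Soloist Rehearsal starts after Strings Tracking ends, so Strings Tracking has no further overlaps.
Soloist Rehearsal starts before Soloist Take ends → Soloist Take and Soloist Rehearsal overlap.
Chamber Block starts before Soloist Take ends → Soloist Take and Chamber Block overlap.
Strings Mixing starts after Soloist Take ends.
Chamber Block starts before Soloist Rehearsal ends → Soloist Rehearsal and Chamber Block overlap.
Strings Mixing starts after Soloist Rehearsal ends.
Strings Mixing starts before Chamber Block ends → Chamber Block and Strings Mixing overlap.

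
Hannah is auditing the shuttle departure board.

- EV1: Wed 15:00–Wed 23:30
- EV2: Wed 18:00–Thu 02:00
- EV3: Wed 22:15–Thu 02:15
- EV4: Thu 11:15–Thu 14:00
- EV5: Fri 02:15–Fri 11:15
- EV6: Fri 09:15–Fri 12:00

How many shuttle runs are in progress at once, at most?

Sweep the timeline, counting +1 at each start and −1 at each end (ends before starts at a tie):
Wed 15:00 start EV1 → 1
Wed 18:00 start EV2 → 2
Wed 22:15 start EV3 → 3
Wed 23:30 end EV1 → 2
Thu 02:00 end EV2 → 1
Thu 02:15 end EV3 → 0
Thu 11:15 start EV4 → 1
Thu 14:00 end EV4 → 0
Fri 02:15 start EV5 → 1
Fri 09:15 start EV6 → 2
Fri 11:15 end EV5 → 1
Fri 12:00 end EV6 → 0
Peak is 3, at Wed 22:15 (EV1, EV2, EV3).

3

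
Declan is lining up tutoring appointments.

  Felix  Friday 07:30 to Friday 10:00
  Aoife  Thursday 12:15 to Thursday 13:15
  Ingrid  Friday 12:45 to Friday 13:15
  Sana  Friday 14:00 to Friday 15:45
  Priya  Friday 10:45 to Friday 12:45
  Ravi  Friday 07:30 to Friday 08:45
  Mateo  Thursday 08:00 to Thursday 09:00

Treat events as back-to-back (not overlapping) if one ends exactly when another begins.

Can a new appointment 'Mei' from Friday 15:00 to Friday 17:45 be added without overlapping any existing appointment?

No — it overlaps Sana

Mateo: ends Thursday 09:00 at or before Mei starts Friday 15:00 → clear.
Aoife: ends Thursday 13:15 at or before Mei starts Friday 15:00 → clear.
Felix: ends Friday 10:00 at or before Mei starts Friday 15:00 → clear.
Ravi: ends Friday 08:45 at or before Mei starts Friday 15:00 → clear.
Priya: ends Friday 12:45 at or before Mei starts Friday 15:00 → clear.
Ingrid: ends Friday 13:15 at or before Mei starts Friday 15:00 → clear.
Sana: starts Friday 14:00 before Mei ends Friday 17:45, and ends Friday 15:45 after Mei starts Friday 15:00 → overlap.
Mei overlaps Sana.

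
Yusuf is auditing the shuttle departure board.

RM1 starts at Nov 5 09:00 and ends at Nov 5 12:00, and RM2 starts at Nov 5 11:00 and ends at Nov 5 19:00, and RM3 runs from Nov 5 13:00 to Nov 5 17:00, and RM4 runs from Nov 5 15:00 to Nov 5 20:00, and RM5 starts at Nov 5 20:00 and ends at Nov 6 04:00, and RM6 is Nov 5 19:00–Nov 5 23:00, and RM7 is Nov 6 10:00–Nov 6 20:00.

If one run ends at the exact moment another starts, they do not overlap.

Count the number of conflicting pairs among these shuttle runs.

6

Sorted by start: RM1, RM2, RM3, RM4, RM6, RM5, RM7.
RM2 starts before RM1 ends → RM1 and RM2 overlap.
RM3 starts after RM1 ends; RM1 is clear from here.
RM3 starts before RM2 ends → RM2 and RM3 overlap.
RM4 starts before RM2 ends → RM2 and RM4 overlap.
RM6 starts exactly when RM2 ends (back-to-back, no overlap); RM2 is clear from here.
RM4 starts before RM3 ends → RM3 and RM4 overlap.
RM6 starts after RM3 ends; RM3 is clear from here.
RM6 starts before RM4 ends → RM4 and RM6 overlap.
RM5 starts exactly when RM4 ends (back-to-back, no overlap); RM4 is clear from here.
RM5 starts before RM6 ends → RM6 and RM5 overlap.
RM7 starts after RM6 ends.
RM7 starts after RM5 ends.
Overlapping pairs: RM1 & RM2, RM2 & RM3, RM2 & RM4, RM3 & RM4, RM4 & RM6, RM5 & RM6 — 6 in total.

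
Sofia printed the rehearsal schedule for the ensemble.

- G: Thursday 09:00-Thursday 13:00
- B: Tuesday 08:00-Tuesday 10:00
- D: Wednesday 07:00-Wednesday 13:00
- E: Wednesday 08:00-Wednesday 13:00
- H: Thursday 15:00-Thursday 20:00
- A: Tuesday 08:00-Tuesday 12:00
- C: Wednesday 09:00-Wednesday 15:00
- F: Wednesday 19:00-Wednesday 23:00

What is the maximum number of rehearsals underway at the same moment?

Walk through starts and ends in time order (an end at T is processed before a start at T):
Tuesday 08:00 start A → 1
Tuesday 08:00 start B → 2
Tuesday 10:00 end B → 1
Tuesday 12:00 end A → 0
Wednesday 07:00 start D → 1
Wednesday 08:00 start E → 2
Wednesday 09:00 start C → 3
Wednesday 13:00 end D → 2
Wednesday 13:00 end E → 1
Wednesday 15:00 end C → 0
Wednesday 19:00 start F → 1
Wednesday 23:00 end F → 0
Thursday 09:00 start G → 1
Thursday 13:00 end G → 0
Thursday 15:00 start H → 1
Thursday 20:00 end H → 0
Peak is 3, at Wednesday 09:00 (C, D, E).

3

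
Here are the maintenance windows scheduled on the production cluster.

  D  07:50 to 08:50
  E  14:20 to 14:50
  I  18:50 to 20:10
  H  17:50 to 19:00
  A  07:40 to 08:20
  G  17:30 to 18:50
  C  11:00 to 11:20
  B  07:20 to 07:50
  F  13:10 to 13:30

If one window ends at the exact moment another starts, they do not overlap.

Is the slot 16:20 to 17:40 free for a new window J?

No — it overlaps G

B: ends 07:50 at or before J starts 16:20 → clear.
A: ends 08:20 at or before J starts 16:20 → clear.
D: ends 08:50 at or before J starts 16:20 → clear.
C: ends 11:20 at or before J starts 16:20 → clear.
F: ends 13:30 at or before J starts 16:20 → clear.
E: ends 14:50 at or before J starts 16:20 → clear.
G: starts 17:30 before J ends 17:40, and ends 18:50 after J starts 16:20 → overlap.
H: starts 17:50 at or after J ends 17:40 → clear.
I: starts 18:50 at or after J ends 17:40 → clear.
J overlaps G.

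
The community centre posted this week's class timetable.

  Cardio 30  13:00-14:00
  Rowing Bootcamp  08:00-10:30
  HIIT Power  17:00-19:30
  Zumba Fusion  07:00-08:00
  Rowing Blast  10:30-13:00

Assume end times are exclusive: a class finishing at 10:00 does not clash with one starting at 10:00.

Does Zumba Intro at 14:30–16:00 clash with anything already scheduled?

Zumba Fusion: ends 08:00 at or before Zumba Intro starts 14:30 → clear.
Rowing Bootcamp: ends 10:30 at or before Zumba Intro starts 14:30 → clear.
Rowing Blast: ends 13:00 at or before Zumba Intro starts 14:30 → clear.
Cardio 30: ends 14:00 at or before Zumba Intro starts 14:30 → clear.
HIIT Power: starts 17:00 at or after Zumba Intro ends 16:00 → clear.

No — it doesn't clash with anything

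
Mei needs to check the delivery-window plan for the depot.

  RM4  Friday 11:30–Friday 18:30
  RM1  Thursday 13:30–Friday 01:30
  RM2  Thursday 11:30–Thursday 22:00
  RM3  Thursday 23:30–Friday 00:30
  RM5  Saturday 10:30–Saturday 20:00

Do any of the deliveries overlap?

Yes

Sorted by start: RM2, RM1, RM3, RM4, RM5.
RM1 starts before RM2 ends → RM2 and RM1 overlap.
That's a conflict, so the schedule is not conflict-free.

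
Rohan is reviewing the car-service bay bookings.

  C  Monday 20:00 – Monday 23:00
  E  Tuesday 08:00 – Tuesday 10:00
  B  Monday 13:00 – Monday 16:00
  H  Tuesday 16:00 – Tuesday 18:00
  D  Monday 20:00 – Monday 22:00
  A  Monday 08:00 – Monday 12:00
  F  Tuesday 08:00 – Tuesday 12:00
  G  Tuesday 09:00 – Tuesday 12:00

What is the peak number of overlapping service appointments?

3

Walk through starts and ends in time order (an end at T is processed before a start at T):
Monday 08:00 start A → 1
Monday 12:00 end A → 0
Monday 13:00 start B → 1
Monday 16:00 end B → 0
Monday 20:00 start C → 1
Monday 20:00 start D → 2
Monday 22:00 end D → 1
Monday 23:00 end C → 0
Tuesday 08:00 start E → 1
Tuesday 08:00 start F → 2
Tuesday 09:00 start G → 3
Tuesday 10:00 end E → 2
Tuesday 12:00 end F → 1
Tuesday 12:00 end G → 0
Tuesday 16:00 start H → 1
Tuesday 18:00 end H → 0
Peak is 3, at Tuesday 09:00 (E, F, G).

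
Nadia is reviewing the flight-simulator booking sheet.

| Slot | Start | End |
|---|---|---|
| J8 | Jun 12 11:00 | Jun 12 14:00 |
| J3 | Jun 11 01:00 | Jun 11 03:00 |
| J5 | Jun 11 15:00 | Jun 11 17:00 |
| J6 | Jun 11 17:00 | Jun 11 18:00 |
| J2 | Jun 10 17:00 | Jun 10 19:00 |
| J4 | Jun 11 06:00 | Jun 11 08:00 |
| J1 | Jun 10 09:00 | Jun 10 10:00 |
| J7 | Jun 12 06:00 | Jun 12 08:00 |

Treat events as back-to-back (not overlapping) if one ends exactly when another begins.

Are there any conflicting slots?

No

Sorted by start: J1, J2, J3, J4, J5, J6, J7, J8.
J2 starts after J1 ends — done with J1.
J3 starts after J2 ends — done with J2.
J4 starts after J3 ends — done with J3.
J5 starts after J4 ends — done with J4.
J6 starts exactly when J5 ends (back-to-back, no overlap) — done with J5.
J7 starts after J6 ends — done with J6.
J8 starts after J7 ends.
Every pair is clear; the schedule has no overlaps.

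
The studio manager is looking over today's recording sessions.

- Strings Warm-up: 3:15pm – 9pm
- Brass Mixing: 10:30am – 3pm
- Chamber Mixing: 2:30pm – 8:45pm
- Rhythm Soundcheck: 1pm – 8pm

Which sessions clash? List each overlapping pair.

Sorted by start: Brass Mixing, Rhythm Soundcheck, Chamber Mixing, Strings Warm-up.
Rhythm Soundcheck starts before Brass Mixing ends → Brass Mixing and Rhythm Soundcheck overlap.
Chamber Mixing starts before Brass Mixing ends → Brass Mixing and Chamber Mixing overlap.
Strings Warm-up starts after Brass Mixing ends.
Chamber Mixing starts before Rhythm Soundcheck ends → Rhythm Soundcheck and Chamber Mixing overlap.
Strings Warm-up starts before Rhythm Soundcheck ends → Rhythm Soundcheck and Strings Warm-up overlap.
Strings Warm-up starts before Chamber Mixing ends → Chamber Mixing and Strings Warm-up overlap.

Brass Mixing & Chamber Mixing, Brass Mixing & Rhythm Soundcheck, Chamber Mixing & Rhythm Soundcheck, Chamber Mixing & Strings Warm-up, Rhythm Soundcheck & Strings Warm-up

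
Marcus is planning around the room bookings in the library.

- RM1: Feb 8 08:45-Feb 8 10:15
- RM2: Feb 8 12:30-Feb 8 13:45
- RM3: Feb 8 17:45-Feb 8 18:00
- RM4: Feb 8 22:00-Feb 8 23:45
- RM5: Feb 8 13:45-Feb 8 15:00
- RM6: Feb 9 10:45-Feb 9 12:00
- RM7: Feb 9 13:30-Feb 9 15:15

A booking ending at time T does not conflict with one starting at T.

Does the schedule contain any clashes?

No

Sorted by start: RM1, RM2, RM5, RM3, RM4, RM6, RM7.
RM2 starts after RM1 ends, so RM1 has no further overlaps.
RM5 starts exactly when RM2 ends (back-to-back, no overlap), so RM2 has no further overlaps.
RM3 starts after RM5 ends, so RM5 has no further overlaps.
RM4 starts after RM3 ends, so RM3 has no further overlaps.
RM6 starts after RM4 ends, so RM4 has no further overlaps.
RM7 starts after RM6 ends.
Every pair is clear; the schedule has no overlaps.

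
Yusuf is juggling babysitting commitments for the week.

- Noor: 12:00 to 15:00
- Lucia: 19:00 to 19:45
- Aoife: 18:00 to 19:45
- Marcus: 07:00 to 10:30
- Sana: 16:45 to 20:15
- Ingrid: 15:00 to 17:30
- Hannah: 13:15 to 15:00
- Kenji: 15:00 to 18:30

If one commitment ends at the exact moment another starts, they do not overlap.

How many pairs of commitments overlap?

Sorted by start: Marcus, Noor, Hannah, Ingrid, Kenji, Sana, Aoife, Lucia.
Noor starts after Marcus ends, so Marcus has no further overlaps.
Hannah starts before Noor ends → Noor and Hannah overlap.
Ingrid starts exactly when Noor ends (back-to-back, no overlap), so Noor has no further overlaps.
Ingrid starts exactly when Hannah ends (back-to-back, no overlap), so Hannah has no further overlaps.
Kenji starts before Ingrid ends → Ingrid and Kenji overlap.
Sana starts before Ingrid ends → Ingrid and Sana overlap.
Aoife starts after Ingrid ends, so Ingrid has no further overlaps.
Sana starts before Kenji ends → Kenji and Sana overlap.
Aoife starts before Kenji ends → Kenji and Aoife overlap.
Lucia starts after Kenji ends.
Aoife starts before Sana ends → Sana and Aoife overlap.
Lucia starts before Sana ends → Sana and Lucia overlap.
Lucia starts before Aoife ends → Aoife and Lucia overlap.
Overlapping pairs: Aoife & Kenji, Aoife & Lucia, Aoife & Sana, Hannah & Noor, Ingrid & Kenji, Ingrid & Sana, Kenji & Sana, Lucia & Sana — 8 in total.

8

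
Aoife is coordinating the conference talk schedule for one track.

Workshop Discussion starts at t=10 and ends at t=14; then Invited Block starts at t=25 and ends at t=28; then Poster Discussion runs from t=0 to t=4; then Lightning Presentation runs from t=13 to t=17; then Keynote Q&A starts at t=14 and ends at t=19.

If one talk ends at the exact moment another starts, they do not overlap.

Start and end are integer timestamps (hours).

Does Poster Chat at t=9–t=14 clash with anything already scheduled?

Poster Discussion: ends t=4 at or before Poster Chat starts t=9 → clear.
Workshop Discussion: starts t=10 before Poster Chat ends t=14, and ends t=14 after Poster Chat starts t=9 → overlap.
Lightning Presentation: starts t=13 before Poster Chat ends t=14, and ends t=17 after Poster Chat starts t=9 → overlap.
Keynote Q&A: starts t=14 at or after Poster Chat ends t=14 → clear.
Invited Block: starts t=25 at or after Poster Chat ends t=14 → clear.
Poster Chat overlaps Workshop Discussion, Lightning Presentation.

Yes — it overlaps Lightning Presentation, Workshop Discussion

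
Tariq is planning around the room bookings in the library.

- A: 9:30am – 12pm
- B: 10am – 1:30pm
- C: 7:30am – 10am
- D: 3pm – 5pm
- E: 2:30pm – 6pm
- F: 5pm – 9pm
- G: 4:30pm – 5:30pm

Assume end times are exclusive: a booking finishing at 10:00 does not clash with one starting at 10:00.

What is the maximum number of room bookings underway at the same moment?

3

Walk through starts and ends in time order (an end at T is processed before a start at T):
7:30am start C → 1
9:30am start A → 2
10am end C → 1
10am start B → 2
12pm end A → 1
1:30pm end B → 0
2:30pm start E → 1
3pm start D → 2
4:30pm start G → 3
5pm end D → 2
5pm start F → 3
5:30pm end G → 2
6pm end E → 1
9pm end F → 0
Peak is 3, at 4:30pm (D, E, G).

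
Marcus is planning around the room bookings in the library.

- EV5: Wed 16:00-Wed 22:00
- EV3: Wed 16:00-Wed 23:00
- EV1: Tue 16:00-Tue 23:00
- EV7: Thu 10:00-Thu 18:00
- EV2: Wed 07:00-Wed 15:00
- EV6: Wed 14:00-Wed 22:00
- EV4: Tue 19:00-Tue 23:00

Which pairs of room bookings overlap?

Sorted by start: EV1, EV4, EV2, EV6, EV3, EV5, EV7.
EV4 starts before EV1 ends → EV1 and EV4 overlap.
EV2 starts after EV1 ends, so EV1 has no further overlaps.
EV2 starts after EV4 ends, so EV4 has no further overlaps.
EV6 starts before EV2 ends → EV2 and EV6 overlap.
EV3 starts after EV2 ends, so EV2 has no further overlaps.
EV3 starts before EV6 ends → EV6 and EV3 overlap.
EV5 starts before EV6 ends → EV6 and EV5 overlap.
EV7 starts after EV6 ends.
EV5 starts before EV3 ends → EV3 and EV5 overlap.
EV7 starts after EV3 ends.
EV7 starts after EV5 ends.

EV1 & EV4, EV2 & EV6, EV3 & EV5, EV3 & EV6, EV5 & EV6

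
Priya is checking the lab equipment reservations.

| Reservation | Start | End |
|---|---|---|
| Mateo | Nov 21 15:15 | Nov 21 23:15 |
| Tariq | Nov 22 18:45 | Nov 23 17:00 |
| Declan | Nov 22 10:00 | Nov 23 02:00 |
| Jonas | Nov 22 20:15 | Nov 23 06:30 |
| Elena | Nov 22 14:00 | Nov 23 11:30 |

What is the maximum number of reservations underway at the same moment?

4

Walk through starts and ends in time order (an end at T is processed before a start at T):
Nov 21 15:15 start Mateo → 1
Nov 21 23:15 end Mateo → 0
Nov 22 10:00 start Declan → 1
Nov 22 14:00 start Elena → 2
Nov 22 18:45 start Tariq → 3
Nov 22 20:15 start Jonas → 4
Nov 23 02:00 end Declan → 3
Nov 23 06:30 end Jonas → 2
Nov 23 11:30 end Elena → 1
Nov 23 17:00 end Tariq → 0
Peak is 4, at Nov 22 20:15 (Declan, Elena, Jonas, Tariq).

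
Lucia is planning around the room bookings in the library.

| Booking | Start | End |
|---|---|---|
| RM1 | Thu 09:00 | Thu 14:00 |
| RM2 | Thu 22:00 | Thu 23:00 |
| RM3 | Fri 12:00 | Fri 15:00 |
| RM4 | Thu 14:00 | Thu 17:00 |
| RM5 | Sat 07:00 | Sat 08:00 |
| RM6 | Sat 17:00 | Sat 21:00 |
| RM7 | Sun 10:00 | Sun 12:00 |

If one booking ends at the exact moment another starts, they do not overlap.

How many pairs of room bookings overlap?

Sorted by start: RM1, RM4, RM2, RM3, RM5, RM6, RM7.
RM4 starts exactly when RM1 ends (back-to-back, no overlap), so RM1 has no further overlaps.
RM2 starts after RM4 ends, so RM4 has no further overlaps.
RM3 starts after RM2 ends, so RM2 has no further overlaps.
RM5 starts after RM3 ends, so RM3 has no further overlaps.
RM6 starts after RM5 ends, so RM5 has no further overlaps.
RM7 starts after RM6 ends.
No pair overlaps.

0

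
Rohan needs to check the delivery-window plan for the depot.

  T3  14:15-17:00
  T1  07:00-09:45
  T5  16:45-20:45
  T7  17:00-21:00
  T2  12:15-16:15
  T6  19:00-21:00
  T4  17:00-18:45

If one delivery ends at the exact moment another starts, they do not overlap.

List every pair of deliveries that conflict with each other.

Check each pair: they overlap iff neither finishes before the other starts.
Sorted by start: T1, T2, T3, T5, T4, T7, T6.
T2 starts after T1 ends, so T1 has no further overlaps.
T3 starts before T2 ends → T2 and T3 overlap.
T5 starts after T2 ends, so T2 has no further overlaps.
T5 starts before T3 ends → T3 and T5 overlap.
T4 starts exactly when T3 ends (back-to-back, no overlap), so T3 has no further overlaps.
T4 starts before T5 ends → T5 and T4 overlap.
T7 starts before T5 ends → T5 and T7 overlap.
T6 starts before T5 ends → T5 and T6 overlap.
T7 starts before T4 ends → T4 and T7 overlap.
T6 starts after T4 ends.
T6 starts before T7 ends → T7 and T6 overlap.

T2 & T3, T3 & T5, T4 & T5, T4 & T7, T5 & T6, T5 & T7, T6 & T7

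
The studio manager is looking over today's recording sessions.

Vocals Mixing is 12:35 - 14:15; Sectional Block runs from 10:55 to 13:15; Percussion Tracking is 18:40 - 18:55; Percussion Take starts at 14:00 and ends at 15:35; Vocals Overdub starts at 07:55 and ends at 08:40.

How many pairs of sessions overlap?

Two intervals overlap when each starts before the other ends.
Sorted by start: Vocals Overdub, Sectional Block, Vocals Mixing, Percussion Take, Percussion Tracking.
Sectional Block starts after Vocals Overdub ends, so Vocals Overdub has no further overlaps.
Vocals Mixing starts before Sectional Block ends → Sectional Block and Vocals Mixing overlap.
Percussion Take starts after Sectional Block ends, so Sectional Block has no further overlaps.
Percussion Take starts before Vocals Mixing ends → Vocals Mixing and Percussion Take overlap.
Percussion Tracking starts after Vocals Mixing ends.
Percussion Tracking starts after Percussion Take ends.
Overlapping pairs: Percussion Take & Vocals Mixing, Sectional Block & Vocals Mixing — 2 in total.

2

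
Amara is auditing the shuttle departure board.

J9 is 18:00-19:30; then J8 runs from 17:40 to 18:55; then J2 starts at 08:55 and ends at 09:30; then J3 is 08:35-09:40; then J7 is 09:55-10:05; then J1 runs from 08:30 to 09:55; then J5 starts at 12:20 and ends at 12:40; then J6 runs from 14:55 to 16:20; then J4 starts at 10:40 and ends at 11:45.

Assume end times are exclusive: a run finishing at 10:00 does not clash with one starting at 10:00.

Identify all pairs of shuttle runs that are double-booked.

Sorted by start: J1, J3, J2, J7, J4, J5, J6, J8, J9.
J3 starts before J1 ends → J1 and J3 overlap.
J2 starts before J1 ends → J1 and J2 overlap.
J7 starts exactly when J1 ends (back-to-back, no overlap), so J1 has no further overlaps.
J2 starts before J3 ends → J3 and J2 overlap.
J7 starts after J3 ends, so J3 has no further overlaps.
J7 starts after J2 ends, so J2 has no further overlaps.
J4 starts after J7 ends, so J7 has no further overlaps.
J5 starts after J4 ends, so J4 has no further overlaps.
J6 starts after J5 ends, so J5 has no further overlaps.
J8 starts after J6 ends, so J6 has no further overlaps.
J9 starts before J8 ends → J8 and J9 overlap.

J1 & J2, J1 & J3, J2 & J3, J8 & J9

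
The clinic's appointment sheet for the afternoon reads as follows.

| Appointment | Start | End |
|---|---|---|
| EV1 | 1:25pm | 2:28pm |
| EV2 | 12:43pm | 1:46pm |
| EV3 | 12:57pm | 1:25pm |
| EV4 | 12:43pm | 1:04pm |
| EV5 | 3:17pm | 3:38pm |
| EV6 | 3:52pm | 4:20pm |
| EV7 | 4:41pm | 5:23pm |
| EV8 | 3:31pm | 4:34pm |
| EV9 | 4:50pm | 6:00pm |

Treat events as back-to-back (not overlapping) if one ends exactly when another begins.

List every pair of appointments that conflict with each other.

Sorted by start: EV2, EV4, EV3, EV1, EV5, EV8, EV6, EV7, EV9.
EV4 starts before EV2 ends → EV2 and EV4 overlap.
EV3 starts before EV2 ends → EV2 and EV3 overlap.
EV1 starts before EV2 ends → EV2 and EV1 overlap.
EV5 starts after EV2 ends — done with EV2.
EV3 starts before EV4 ends → EV4 and EV3 overlap.
EV1 starts after EV4 ends — done with EV4.
EV1 starts exactly when EV3 ends (back-to-back, no overlap) — done with EV3.
EV5 starts after EV1 ends — done with EV1.
EV8 starts before EV5 ends → EV5 and EV8 overlap.
EV6 starts after EV5 ends — done with EV5.
EV6 starts before EV8 ends → EV8 and EV6 overlap.
EV7 starts after EV8 ends — done with EV8.
EV7 starts after EV6 ends — done with EV6.
EV9 starts before EV7 ends → EV7 and EV9 overlap.

EV1 & EV2, EV2 & EV3, EV2 & EV4, EV3 & EV4, EV5 & EV8, EV6 & EV8, EV7 & EV9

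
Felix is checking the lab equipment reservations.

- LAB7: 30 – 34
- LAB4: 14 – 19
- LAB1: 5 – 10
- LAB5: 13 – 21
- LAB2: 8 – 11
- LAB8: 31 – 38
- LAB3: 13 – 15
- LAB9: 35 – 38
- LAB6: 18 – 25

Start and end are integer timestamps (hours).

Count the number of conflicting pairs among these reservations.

8

Two intervals overlap when each starts before the other ends.
Sorted by start: LAB1, LAB2, LAB3, LAB5, LAB4, LAB6, LAB7, LAB8, LAB9.
LAB2 starts before LAB1 ends → LAB1 and LAB2 overlap.
LAB3 starts after LAB1 ends — done with LAB1.
LAB3 starts after LAB2 ends — done with LAB2.
LAB5 starts before LAB3 ends → LAB3 and LAB5 overlap.
LAB4 starts before LAB3 ends → LAB3 and LAB4 overlap.
LAB6 starts after LAB3 ends — done with LAB3.
LAB4 starts before LAB5 ends → LAB5 and LAB4 overlap.
LAB6 starts before LAB5 ends → LAB5 and LAB6 overlap.
LAB7 starts after LAB5 ends — done with LAB5.
LAB6 starts before LAB4 ends → LAB4 and LAB6 overlap.
LAB7 starts after LAB4 ends — done with LAB4.
LAB7 starts after LAB6 ends — done with LAB6.
LAB8 starts before LAB7 ends → LAB7 and LAB8 overlap.
LAB9 starts after LAB7 ends.
LAB9 starts before LAB8 ends → LAB8 and LAB9 overlap.
Overlapping pairs: LAB1 & LAB2, LAB3 & LAB4, LAB3 & LAB5, LAB4 & LAB5, LAB4 & LAB6, LAB5 & LAB6, LAB7 & LAB8, LAB8 & LAB9 — 8 in total.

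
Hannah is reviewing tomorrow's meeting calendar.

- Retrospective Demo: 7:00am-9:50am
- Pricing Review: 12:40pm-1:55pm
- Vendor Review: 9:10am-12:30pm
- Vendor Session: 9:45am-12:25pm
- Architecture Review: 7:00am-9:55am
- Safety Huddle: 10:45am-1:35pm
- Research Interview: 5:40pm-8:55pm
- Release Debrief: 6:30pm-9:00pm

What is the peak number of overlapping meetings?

4

Sweep the timeline, counting +1 at each start and −1 at each end (ends before starts at a tie):
7:00am start Architecture Review → 1
7:00am start Retrospective Demo → 2
9:10am start Vendor Review → 3
9:45am start Vendor Session → 4
9:50am end Retrospective Demo → 3
9:55am end Architecture Review → 2
10:45am start Safety Huddle → 3
12:25pm end Vendor Session → 2
12:30pm end Vendor Review → 1
12:40pm start Pricing Review → 2
1:35pm end Safety Huddle → 1
1:55pm end Pricing Review → 0
5:40pm start Research Interview → 1
6:30pm start Release Debrief → 2
8:55pm end Research Interview → 1
9:00pm end Release Debrief → 0
Peak is 4, at 9:45am (Architecture Review, Retrospective Demo, Vendor Review, Vendor Session).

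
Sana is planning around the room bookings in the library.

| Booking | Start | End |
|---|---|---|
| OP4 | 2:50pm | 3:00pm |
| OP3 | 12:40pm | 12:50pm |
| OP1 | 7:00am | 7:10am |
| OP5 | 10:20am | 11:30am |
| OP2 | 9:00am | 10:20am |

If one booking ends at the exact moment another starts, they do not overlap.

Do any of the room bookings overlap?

Sorted by start: OP1, OP2, OP5, OP3, OP4.
OP2 starts after OP1 ends; OP1 is clear from here.
OP5 starts exactly when OP2 ends (back-to-back, no overlap); OP2 is clear from here.
OP3 starts after OP5 ends; OP5 is clear from here.
OP4 starts after OP3 ends.
Every pair is clear; the schedule has no overlaps.

No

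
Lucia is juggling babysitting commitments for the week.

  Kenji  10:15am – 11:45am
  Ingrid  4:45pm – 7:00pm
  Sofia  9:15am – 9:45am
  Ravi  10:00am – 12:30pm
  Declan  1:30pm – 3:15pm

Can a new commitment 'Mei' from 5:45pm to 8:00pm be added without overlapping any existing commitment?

Sofia: ends 9:45am at or before Mei starts 5:45pm → clear.
Ravi: ends 12:30pm at or before Mei starts 5:45pm → clear.
Kenji: ends 11:45am at or before Mei starts 5:45pm → clear.
Declan: ends 3:15pm at or before Mei starts 5:45pm → clear.
Ingrid: starts 4:45pm before Mei ends 8:00pm, and ends 7:00pm after Mei starts 5:45pm → overlap.
Mei overlaps Ingrid.

No — it overlaps Ingrid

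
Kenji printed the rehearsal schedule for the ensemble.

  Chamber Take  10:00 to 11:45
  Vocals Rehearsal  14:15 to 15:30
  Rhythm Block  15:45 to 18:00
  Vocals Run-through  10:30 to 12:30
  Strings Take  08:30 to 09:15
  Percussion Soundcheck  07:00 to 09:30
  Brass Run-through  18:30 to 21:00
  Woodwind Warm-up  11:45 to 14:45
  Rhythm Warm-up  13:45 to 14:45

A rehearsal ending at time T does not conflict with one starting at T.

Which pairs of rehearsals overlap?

Chamber Take & Vocals Run-through, Percussion Soundcheck & Strings Take, Rhythm Warm-up & Vocals Rehearsal, Rhythm Warm-up & Woodwind Warm-up, Vocals Rehearsal & Woodwind Warm-up, Vocals Run-through & Woodwind Warm-up

Sorted by start: Percussion Soundcheck, Strings Take, Chamber Take, Vocals Run-through, Woodwind Warm-up, Rhythm Warm-up, Vocals Rehearsal, Rhythm Block, Brass Run-through.
Strings Take starts before Percussion Soundcheck ends → Percussion Soundcheck and Strings Take overlap.
Chamber Take starts after Percussion Soundcheck ends — done with Percussion Soundcheck.
Chamber Take starts after Strings Take ends — done with Strings Take.
Vocals Run-through starts before Chamber Take ends → Chamber Take and Vocals Run-through overlap.
Woodwind Warm-up starts exactly when Chamber Take ends (back-to-back, no overlap) — done with Chamber Take.
Woodwind Warm-up starts before Vocals Run-through ends → Vocals Run-through and Woodwind Warm-up overlap.
Rhythm Warm-up starts after Vocals Run-through ends — done with Vocals Run-through.
Rhythm Warm-up starts before Woodwind Warm-up ends → Woodwind Warm-up and Rhythm Warm-up overlap.
Vocals Rehearsal starts before Woodwind Warm-up ends → Woodwind Warm-up and Vocals Rehearsal overlap.
Rhythm Block starts after Woodwind Warm-up ends — done with Woodwind Warm-up.
Vocals Rehearsal starts before Rhythm Warm-up ends → Rhythm Warm-up and Vocals Rehearsal overlap.
Rhythm Block starts after Rhythm Warm-up ends — done with Rhythm Warm-up.
Rhythm Block starts after Vocals Rehearsal ends — done with Vocals Rehearsal.
Brass Run-through starts after Rhythm Block ends.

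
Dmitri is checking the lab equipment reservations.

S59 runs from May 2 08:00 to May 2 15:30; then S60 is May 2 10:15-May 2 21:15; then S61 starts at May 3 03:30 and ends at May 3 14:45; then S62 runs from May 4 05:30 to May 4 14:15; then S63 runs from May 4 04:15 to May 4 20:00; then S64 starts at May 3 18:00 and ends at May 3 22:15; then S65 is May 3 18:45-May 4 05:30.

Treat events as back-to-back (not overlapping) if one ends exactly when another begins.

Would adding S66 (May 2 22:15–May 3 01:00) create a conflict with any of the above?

No — it doesn't clash with anything

S59: ends May 2 15:30 at or before S66 starts May 2 22:15 → clear.
S60: ends May 2 21:15 at or before S66 starts May 2 22:15 → clear.
S61: starts May 3 03:30 at or after S66 ends May 3 01:00 → clear.
S64: starts May 3 18:00 at or after S66 ends May 3 01:00 → clear.
S65: starts May 3 18:45 at or after S66 ends May 3 01:00 → clear.
S63: starts May 4 04:15 at or after S66 ends May 3 01:00 → clear.
S62: starts May 4 05:30 at or after S66 ends May 3 01:00 → clear.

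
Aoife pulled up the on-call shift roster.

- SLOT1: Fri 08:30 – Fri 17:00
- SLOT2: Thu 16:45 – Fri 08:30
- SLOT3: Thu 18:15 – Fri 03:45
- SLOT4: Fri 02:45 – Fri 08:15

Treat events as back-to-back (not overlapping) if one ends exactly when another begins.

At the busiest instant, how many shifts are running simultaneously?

Sweep the timeline, counting +1 at each start and −1 at each end (ends before starts at a tie):
Thu 16:45 start SLOT2 → 1
Thu 18:15 start SLOT3 → 2
Fri 02:45 start SLOT4 → 3
Fri 03:45 end SLOT3 → 2
Fri 08:15 end SLOT4 → 1
Fri 08:30 end SLOT2 → 0
Fri 08:30 start SLOT1 → 1
Fri 17:00 end SLOT1 → 0
Peak is 3, at Fri 02:45 (SLOT2, SLOT3, SLOT4).

3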